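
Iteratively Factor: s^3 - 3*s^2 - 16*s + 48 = (s - 4)*(s^2 + s - 12) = (s - 4)*(s - 3)*(s + 4)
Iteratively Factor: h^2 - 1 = (h - 1)*(h + 1)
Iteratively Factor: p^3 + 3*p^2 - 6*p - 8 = (p - 2)*(p^2 + 5*p + 4) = (p - 2)*(p + 1)*(p + 4)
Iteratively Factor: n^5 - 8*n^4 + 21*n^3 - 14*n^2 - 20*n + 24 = (n - 2)*(n^4 - 6*n^3 + 9*n^2 + 4*n - 12) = (n - 2)^2*(n^3 - 4*n^2 + n + 6) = (n - 2)^2*(n + 1)*(n^2 - 5*n + 6) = (n - 3)*(n - 2)^2*(n + 1)*(n - 2)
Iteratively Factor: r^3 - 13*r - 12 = (r + 1)*(r^2 - r - 12) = (r + 1)*(r + 3)*(r - 4)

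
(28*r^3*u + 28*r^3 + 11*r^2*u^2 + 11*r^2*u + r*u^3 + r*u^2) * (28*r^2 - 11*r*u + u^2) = 784*r^5*u + 784*r^5 - 65*r^3*u^3 - 65*r^3*u^2 + r*u^5 + r*u^4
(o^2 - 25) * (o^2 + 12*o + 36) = o^4 + 12*o^3 + 11*o^2 - 300*o - 900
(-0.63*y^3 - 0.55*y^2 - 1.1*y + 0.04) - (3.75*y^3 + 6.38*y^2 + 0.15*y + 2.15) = -4.38*y^3 - 6.93*y^2 - 1.25*y - 2.11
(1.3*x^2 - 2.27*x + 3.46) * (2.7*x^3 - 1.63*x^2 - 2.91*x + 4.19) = 3.51*x^5 - 8.248*x^4 + 9.2591*x^3 + 6.4129*x^2 - 19.5799*x + 14.4974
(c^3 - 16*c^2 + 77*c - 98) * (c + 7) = c^4 - 9*c^3 - 35*c^2 + 441*c - 686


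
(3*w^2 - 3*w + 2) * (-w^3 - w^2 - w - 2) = -3*w^5 - 2*w^3 - 5*w^2 + 4*w - 4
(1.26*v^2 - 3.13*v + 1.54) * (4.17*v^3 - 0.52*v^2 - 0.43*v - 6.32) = 5.2542*v^5 - 13.7073*v^4 + 7.5076*v^3 - 7.4181*v^2 + 19.1194*v - 9.7328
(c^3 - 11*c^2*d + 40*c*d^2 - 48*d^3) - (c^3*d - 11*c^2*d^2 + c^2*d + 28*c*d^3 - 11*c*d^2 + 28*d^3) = -c^3*d + c^3 + 11*c^2*d^2 - 12*c^2*d - 28*c*d^3 + 51*c*d^2 - 76*d^3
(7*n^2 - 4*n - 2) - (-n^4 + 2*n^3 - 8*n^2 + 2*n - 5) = n^4 - 2*n^3 + 15*n^2 - 6*n + 3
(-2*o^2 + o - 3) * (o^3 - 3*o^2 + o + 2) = -2*o^5 + 7*o^4 - 8*o^3 + 6*o^2 - o - 6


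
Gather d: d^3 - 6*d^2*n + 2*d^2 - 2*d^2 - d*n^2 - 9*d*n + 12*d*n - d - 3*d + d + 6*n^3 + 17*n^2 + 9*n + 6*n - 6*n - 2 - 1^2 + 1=d^3 - 6*d^2*n + d*(-n^2 + 3*n - 3) + 6*n^3 + 17*n^2 + 9*n - 2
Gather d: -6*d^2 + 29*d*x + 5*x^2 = -6*d^2 + 29*d*x + 5*x^2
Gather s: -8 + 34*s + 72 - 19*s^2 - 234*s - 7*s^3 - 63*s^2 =-7*s^3 - 82*s^2 - 200*s + 64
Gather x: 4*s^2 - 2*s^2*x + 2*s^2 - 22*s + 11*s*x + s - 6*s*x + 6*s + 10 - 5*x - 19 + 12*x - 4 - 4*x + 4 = 6*s^2 - 15*s + x*(-2*s^2 + 5*s + 3) - 9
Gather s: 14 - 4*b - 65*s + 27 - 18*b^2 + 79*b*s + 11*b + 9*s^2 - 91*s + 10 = -18*b^2 + 7*b + 9*s^2 + s*(79*b - 156) + 51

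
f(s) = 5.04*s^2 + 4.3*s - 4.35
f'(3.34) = 37.97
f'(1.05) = 14.88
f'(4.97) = 54.40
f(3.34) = 66.24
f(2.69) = 43.69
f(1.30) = 9.76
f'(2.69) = 31.42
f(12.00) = 773.01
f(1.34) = 10.46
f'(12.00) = 125.26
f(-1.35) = -0.97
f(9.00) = 442.59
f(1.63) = 16.05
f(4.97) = 141.51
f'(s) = 10.08*s + 4.3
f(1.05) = 5.72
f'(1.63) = 20.73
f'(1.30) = 17.40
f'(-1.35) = -9.31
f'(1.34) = 17.81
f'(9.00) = 95.02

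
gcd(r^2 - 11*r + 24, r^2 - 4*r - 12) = 1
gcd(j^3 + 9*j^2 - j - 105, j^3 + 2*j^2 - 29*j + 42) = j^2 + 4*j - 21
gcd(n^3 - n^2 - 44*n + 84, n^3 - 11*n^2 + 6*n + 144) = n - 6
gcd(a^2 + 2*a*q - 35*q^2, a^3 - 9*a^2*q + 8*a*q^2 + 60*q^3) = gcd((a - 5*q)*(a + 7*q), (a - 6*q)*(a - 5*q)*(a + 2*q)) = -a + 5*q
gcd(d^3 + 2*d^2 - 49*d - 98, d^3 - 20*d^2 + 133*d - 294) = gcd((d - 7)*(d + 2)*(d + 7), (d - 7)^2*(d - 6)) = d - 7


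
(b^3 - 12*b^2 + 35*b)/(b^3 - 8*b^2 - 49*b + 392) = b*(b - 5)/(b^2 - b - 56)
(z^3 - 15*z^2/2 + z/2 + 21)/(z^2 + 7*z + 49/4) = 2*(2*z^3 - 15*z^2 + z + 42)/(4*z^2 + 28*z + 49)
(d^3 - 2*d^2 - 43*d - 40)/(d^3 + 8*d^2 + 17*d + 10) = (d - 8)/(d + 2)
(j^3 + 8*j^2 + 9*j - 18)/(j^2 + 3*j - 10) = (j^3 + 8*j^2 + 9*j - 18)/(j^2 + 3*j - 10)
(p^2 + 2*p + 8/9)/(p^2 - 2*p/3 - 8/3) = (p + 2/3)/(p - 2)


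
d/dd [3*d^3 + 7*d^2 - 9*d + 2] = 9*d^2 + 14*d - 9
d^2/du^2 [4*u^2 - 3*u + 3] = 8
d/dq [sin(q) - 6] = cos(q)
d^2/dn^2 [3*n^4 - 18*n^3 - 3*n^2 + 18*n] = 36*n^2 - 108*n - 6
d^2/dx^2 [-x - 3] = 0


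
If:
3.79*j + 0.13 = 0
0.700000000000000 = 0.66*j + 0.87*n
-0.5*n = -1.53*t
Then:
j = -0.03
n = 0.83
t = 0.27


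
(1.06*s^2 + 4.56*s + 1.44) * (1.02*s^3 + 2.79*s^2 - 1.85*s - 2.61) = 1.0812*s^5 + 7.6086*s^4 + 12.2302*s^3 - 7.185*s^2 - 14.5656*s - 3.7584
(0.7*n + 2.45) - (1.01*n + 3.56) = -0.31*n - 1.11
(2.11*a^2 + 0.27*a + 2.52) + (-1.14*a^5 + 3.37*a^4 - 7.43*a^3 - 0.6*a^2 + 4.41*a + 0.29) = -1.14*a^5 + 3.37*a^4 - 7.43*a^3 + 1.51*a^2 + 4.68*a + 2.81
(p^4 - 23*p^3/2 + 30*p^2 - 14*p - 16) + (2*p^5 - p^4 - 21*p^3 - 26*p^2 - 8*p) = 2*p^5 - 65*p^3/2 + 4*p^2 - 22*p - 16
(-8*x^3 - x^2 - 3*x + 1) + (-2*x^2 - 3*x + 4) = -8*x^3 - 3*x^2 - 6*x + 5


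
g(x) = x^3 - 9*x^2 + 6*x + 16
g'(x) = 3*x^2 - 18*x + 6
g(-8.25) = -1207.58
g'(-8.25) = 358.69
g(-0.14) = 14.98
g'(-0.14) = 8.58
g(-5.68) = -491.69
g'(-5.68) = 205.03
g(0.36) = 17.04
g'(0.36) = -0.09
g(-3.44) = -151.85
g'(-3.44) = 103.42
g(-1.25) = -7.52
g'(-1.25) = 33.19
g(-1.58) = -19.89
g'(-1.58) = 41.93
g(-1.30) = -9.21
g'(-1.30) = 34.47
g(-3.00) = -110.00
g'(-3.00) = 87.00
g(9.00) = 70.00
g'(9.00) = 87.00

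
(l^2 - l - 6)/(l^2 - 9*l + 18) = (l + 2)/(l - 6)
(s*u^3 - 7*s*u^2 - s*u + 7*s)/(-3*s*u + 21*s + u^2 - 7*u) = s*(1 - u^2)/(3*s - u)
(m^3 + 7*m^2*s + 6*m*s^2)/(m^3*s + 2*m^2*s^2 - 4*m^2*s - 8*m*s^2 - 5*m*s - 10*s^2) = m*(m^2 + 7*m*s + 6*s^2)/(s*(m^3 + 2*m^2*s - 4*m^2 - 8*m*s - 5*m - 10*s))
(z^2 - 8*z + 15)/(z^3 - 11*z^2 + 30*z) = (z - 3)/(z*(z - 6))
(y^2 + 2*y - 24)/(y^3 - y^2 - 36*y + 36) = (y - 4)/(y^2 - 7*y + 6)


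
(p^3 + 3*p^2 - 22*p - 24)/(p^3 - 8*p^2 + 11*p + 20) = (p + 6)/(p - 5)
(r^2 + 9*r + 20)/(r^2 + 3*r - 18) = (r^2 + 9*r + 20)/(r^2 + 3*r - 18)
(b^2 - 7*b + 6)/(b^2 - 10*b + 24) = (b - 1)/(b - 4)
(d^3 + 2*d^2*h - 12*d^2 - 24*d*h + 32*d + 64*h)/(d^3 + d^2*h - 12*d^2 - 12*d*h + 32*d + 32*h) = (d + 2*h)/(d + h)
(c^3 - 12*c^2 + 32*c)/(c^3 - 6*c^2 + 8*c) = (c - 8)/(c - 2)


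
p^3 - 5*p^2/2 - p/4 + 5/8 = (p - 5/2)*(p - 1/2)*(p + 1/2)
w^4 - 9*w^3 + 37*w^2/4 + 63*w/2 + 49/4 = (w - 7)*(w - 7/2)*(w + 1/2)*(w + 1)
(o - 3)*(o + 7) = o^2 + 4*o - 21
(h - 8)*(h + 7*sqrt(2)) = h^2 - 8*h + 7*sqrt(2)*h - 56*sqrt(2)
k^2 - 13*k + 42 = (k - 7)*(k - 6)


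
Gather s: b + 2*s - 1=b + 2*s - 1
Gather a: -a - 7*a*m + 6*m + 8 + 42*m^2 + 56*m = a*(-7*m - 1) + 42*m^2 + 62*m + 8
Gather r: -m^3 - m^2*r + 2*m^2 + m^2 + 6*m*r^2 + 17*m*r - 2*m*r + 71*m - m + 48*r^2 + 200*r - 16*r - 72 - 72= -m^3 + 3*m^2 + 70*m + r^2*(6*m + 48) + r*(-m^2 + 15*m + 184) - 144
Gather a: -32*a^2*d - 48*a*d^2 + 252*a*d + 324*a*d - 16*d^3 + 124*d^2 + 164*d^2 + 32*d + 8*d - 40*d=-32*a^2*d + a*(-48*d^2 + 576*d) - 16*d^3 + 288*d^2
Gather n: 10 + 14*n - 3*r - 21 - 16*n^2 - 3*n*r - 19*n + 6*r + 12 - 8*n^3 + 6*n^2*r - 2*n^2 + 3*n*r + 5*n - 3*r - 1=-8*n^3 + n^2*(6*r - 18)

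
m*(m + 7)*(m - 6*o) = m^3 - 6*m^2*o + 7*m^2 - 42*m*o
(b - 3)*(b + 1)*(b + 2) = b^3 - 7*b - 6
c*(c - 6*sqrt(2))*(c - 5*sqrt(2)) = c^3 - 11*sqrt(2)*c^2 + 60*c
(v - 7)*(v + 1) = v^2 - 6*v - 7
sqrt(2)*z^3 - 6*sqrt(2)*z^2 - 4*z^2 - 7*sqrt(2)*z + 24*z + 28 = (z - 7)*(z - 2*sqrt(2))*(sqrt(2)*z + sqrt(2))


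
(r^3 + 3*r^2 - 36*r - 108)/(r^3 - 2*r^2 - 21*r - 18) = (r + 6)/(r + 1)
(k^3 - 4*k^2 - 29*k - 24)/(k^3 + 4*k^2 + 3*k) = (k - 8)/k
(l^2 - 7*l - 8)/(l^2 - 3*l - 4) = (l - 8)/(l - 4)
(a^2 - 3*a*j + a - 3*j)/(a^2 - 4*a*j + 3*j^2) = (a + 1)/(a - j)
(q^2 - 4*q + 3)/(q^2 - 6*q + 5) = (q - 3)/(q - 5)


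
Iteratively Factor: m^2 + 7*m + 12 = (m + 4)*(m + 3)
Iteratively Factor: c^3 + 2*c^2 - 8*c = (c + 4)*(c^2 - 2*c) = (c - 2)*(c + 4)*(c)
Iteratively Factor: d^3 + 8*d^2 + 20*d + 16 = (d + 2)*(d^2 + 6*d + 8) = (d + 2)*(d + 4)*(d + 2)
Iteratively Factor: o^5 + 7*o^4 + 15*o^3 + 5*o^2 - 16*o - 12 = (o + 2)*(o^4 + 5*o^3 + 5*o^2 - 5*o - 6) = (o + 2)*(o + 3)*(o^3 + 2*o^2 - o - 2) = (o + 2)^2*(o + 3)*(o^2 - 1) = (o - 1)*(o + 2)^2*(o + 3)*(o + 1)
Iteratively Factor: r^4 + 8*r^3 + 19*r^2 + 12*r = (r + 4)*(r^3 + 4*r^2 + 3*r) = (r + 3)*(r + 4)*(r^2 + r) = r*(r + 3)*(r + 4)*(r + 1)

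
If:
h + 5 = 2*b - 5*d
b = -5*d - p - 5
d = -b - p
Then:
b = 5/4 - p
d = -5/4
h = 15/4 - 2*p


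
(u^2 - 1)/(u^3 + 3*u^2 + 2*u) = (u - 1)/(u*(u + 2))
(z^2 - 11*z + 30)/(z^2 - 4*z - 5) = (z - 6)/(z + 1)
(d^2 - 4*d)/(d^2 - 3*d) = (d - 4)/(d - 3)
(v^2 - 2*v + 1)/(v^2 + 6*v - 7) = (v - 1)/(v + 7)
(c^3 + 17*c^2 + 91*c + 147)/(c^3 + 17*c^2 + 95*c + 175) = (c^2 + 10*c + 21)/(c^2 + 10*c + 25)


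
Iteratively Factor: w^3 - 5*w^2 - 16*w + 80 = (w + 4)*(w^2 - 9*w + 20) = (w - 5)*(w + 4)*(w - 4)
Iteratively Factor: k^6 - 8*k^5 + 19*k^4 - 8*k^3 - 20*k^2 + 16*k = (k)*(k^5 - 8*k^4 + 19*k^3 - 8*k^2 - 20*k + 16) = k*(k - 1)*(k^4 - 7*k^3 + 12*k^2 + 4*k - 16) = k*(k - 4)*(k - 1)*(k^3 - 3*k^2 + 4) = k*(k - 4)*(k - 1)*(k + 1)*(k^2 - 4*k + 4) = k*(k - 4)*(k - 2)*(k - 1)*(k + 1)*(k - 2)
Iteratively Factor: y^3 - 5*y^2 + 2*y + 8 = (y + 1)*(y^2 - 6*y + 8) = (y - 2)*(y + 1)*(y - 4)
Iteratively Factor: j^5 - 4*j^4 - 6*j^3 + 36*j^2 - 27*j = (j - 3)*(j^4 - j^3 - 9*j^2 + 9*j) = (j - 3)*(j + 3)*(j^3 - 4*j^2 + 3*j) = (j - 3)*(j - 1)*(j + 3)*(j^2 - 3*j) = (j - 3)^2*(j - 1)*(j + 3)*(j)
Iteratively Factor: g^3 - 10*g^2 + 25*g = (g)*(g^2 - 10*g + 25) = g*(g - 5)*(g - 5)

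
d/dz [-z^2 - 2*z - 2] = -2*z - 2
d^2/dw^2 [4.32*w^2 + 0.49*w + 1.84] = 8.64000000000000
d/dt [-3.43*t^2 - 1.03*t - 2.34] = -6.86*t - 1.03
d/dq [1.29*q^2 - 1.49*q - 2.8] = 2.58*q - 1.49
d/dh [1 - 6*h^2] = -12*h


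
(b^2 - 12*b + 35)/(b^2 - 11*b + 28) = (b - 5)/(b - 4)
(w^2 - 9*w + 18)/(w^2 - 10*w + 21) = (w - 6)/(w - 7)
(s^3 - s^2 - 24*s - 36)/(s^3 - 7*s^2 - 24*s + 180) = (s^2 + 5*s + 6)/(s^2 - s - 30)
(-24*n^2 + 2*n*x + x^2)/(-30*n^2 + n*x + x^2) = (-4*n + x)/(-5*n + x)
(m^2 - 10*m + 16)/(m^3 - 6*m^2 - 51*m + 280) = (m - 2)/(m^2 + 2*m - 35)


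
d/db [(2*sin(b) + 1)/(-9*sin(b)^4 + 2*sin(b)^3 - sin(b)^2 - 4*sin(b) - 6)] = 2*(27*sin(b)^4 + 14*sin(b)^3 - 2*sin(b)^2 + sin(b) - 4)*cos(b)/(9*sin(b)^4 - 2*sin(b)^3 + sin(b)^2 + 4*sin(b) + 6)^2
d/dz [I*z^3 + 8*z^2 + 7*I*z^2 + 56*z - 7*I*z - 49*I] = 3*I*z^2 + z*(16 + 14*I) + 56 - 7*I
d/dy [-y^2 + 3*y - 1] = 3 - 2*y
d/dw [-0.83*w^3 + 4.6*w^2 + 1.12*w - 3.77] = -2.49*w^2 + 9.2*w + 1.12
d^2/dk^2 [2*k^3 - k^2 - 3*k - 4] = 12*k - 2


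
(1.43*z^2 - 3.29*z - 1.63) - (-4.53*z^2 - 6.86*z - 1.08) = 5.96*z^2 + 3.57*z - 0.55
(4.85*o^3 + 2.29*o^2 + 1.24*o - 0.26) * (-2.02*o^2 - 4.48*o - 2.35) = -9.797*o^5 - 26.3538*o^4 - 24.1615*o^3 - 10.4115*o^2 - 1.7492*o + 0.611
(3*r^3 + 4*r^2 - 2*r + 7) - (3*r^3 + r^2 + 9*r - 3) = 3*r^2 - 11*r + 10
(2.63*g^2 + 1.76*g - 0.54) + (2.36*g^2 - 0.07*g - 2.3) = 4.99*g^2 + 1.69*g - 2.84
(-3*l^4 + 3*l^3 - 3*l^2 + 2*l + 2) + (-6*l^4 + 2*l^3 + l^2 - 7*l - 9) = -9*l^4 + 5*l^3 - 2*l^2 - 5*l - 7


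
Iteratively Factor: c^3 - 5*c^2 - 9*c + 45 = (c - 5)*(c^2 - 9) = (c - 5)*(c + 3)*(c - 3)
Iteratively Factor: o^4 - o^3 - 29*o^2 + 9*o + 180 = (o - 5)*(o^3 + 4*o^2 - 9*o - 36) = (o - 5)*(o - 3)*(o^2 + 7*o + 12) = (o - 5)*(o - 3)*(o + 3)*(o + 4)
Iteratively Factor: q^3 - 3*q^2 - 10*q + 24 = (q + 3)*(q^2 - 6*q + 8) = (q - 4)*(q + 3)*(q - 2)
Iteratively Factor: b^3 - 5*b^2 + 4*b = (b)*(b^2 - 5*b + 4) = b*(b - 1)*(b - 4)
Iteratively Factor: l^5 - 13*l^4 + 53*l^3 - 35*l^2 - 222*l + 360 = (l + 2)*(l^4 - 15*l^3 + 83*l^2 - 201*l + 180) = (l - 3)*(l + 2)*(l^3 - 12*l^2 + 47*l - 60) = (l - 4)*(l - 3)*(l + 2)*(l^2 - 8*l + 15) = (l - 4)*(l - 3)^2*(l + 2)*(l - 5)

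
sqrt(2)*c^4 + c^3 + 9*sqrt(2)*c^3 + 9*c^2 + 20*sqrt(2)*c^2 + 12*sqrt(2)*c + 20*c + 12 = (c + 1)*(c + 2)*(c + 6)*(sqrt(2)*c + 1)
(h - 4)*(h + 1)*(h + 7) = h^3 + 4*h^2 - 25*h - 28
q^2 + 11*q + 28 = (q + 4)*(q + 7)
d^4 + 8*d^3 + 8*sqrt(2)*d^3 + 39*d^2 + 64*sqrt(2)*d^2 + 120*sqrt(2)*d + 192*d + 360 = (d + 3)*(d + 5)*(d + 2*sqrt(2))*(d + 6*sqrt(2))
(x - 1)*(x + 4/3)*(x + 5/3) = x^3 + 2*x^2 - 7*x/9 - 20/9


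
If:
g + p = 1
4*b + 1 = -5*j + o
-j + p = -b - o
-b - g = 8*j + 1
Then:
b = -p/3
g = 1 - p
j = p/6 - 1/4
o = -p/2 - 1/4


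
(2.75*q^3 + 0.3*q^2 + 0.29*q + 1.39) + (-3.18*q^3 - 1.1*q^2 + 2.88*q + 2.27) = -0.43*q^3 - 0.8*q^2 + 3.17*q + 3.66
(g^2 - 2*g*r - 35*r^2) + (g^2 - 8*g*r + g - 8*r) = 2*g^2 - 10*g*r + g - 35*r^2 - 8*r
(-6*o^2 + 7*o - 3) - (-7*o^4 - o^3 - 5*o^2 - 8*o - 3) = 7*o^4 + o^3 - o^2 + 15*o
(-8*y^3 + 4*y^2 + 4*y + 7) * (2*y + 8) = -16*y^4 - 56*y^3 + 40*y^2 + 46*y + 56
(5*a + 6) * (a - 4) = 5*a^2 - 14*a - 24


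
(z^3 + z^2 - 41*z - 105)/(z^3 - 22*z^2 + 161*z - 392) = (z^2 + 8*z + 15)/(z^2 - 15*z + 56)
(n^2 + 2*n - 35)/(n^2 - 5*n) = (n + 7)/n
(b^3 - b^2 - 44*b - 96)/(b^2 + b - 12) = (b^2 - 5*b - 24)/(b - 3)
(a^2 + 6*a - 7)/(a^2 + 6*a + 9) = (a^2 + 6*a - 7)/(a^2 + 6*a + 9)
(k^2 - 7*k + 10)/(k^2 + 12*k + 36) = (k^2 - 7*k + 10)/(k^2 + 12*k + 36)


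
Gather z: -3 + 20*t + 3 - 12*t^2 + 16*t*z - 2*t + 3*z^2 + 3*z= -12*t^2 + 18*t + 3*z^2 + z*(16*t + 3)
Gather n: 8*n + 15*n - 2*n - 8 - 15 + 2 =21*n - 21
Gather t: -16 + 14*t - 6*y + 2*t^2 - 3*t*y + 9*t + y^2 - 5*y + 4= 2*t^2 + t*(23 - 3*y) + y^2 - 11*y - 12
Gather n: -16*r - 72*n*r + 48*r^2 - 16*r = -72*n*r + 48*r^2 - 32*r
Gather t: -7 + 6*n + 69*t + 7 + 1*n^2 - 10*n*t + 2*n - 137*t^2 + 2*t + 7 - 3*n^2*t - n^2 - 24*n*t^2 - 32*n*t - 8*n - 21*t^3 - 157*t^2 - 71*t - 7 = -21*t^3 + t^2*(-24*n - 294) + t*(-3*n^2 - 42*n)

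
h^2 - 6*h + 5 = (h - 5)*(h - 1)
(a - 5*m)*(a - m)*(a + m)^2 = a^4 - 4*a^3*m - 6*a^2*m^2 + 4*a*m^3 + 5*m^4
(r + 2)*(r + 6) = r^2 + 8*r + 12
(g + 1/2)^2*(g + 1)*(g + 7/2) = g^4 + 11*g^3/2 + 33*g^2/4 + 37*g/8 + 7/8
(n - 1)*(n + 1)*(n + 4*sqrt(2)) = n^3 + 4*sqrt(2)*n^2 - n - 4*sqrt(2)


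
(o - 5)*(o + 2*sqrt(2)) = o^2 - 5*o + 2*sqrt(2)*o - 10*sqrt(2)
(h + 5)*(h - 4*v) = h^2 - 4*h*v + 5*h - 20*v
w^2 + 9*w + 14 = (w + 2)*(w + 7)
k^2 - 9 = (k - 3)*(k + 3)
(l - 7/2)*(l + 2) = l^2 - 3*l/2 - 7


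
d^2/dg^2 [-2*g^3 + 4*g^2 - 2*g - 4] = 8 - 12*g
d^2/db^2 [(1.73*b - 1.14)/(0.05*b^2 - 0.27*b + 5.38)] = ((1.0482 - 0.519*b)*(0.05*b^2 - 0.27*b + 5.38) + (0.1*b - 0.27)*(0.2*b - 0.54)*(1.73*b - 1.14))/(0.05*b^2 - 0.27*b + 5.38)^3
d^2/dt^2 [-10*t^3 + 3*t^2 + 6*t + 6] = 6 - 60*t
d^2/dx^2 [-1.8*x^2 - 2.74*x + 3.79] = -3.60000000000000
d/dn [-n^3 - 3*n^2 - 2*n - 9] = -3*n^2 - 6*n - 2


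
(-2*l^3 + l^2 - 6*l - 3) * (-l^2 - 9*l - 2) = 2*l^5 + 17*l^4 + l^3 + 55*l^2 + 39*l + 6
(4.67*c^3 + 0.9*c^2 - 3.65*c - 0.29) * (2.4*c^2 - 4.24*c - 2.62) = 11.208*c^5 - 17.6408*c^4 - 24.8114*c^3 + 12.422*c^2 + 10.7926*c + 0.7598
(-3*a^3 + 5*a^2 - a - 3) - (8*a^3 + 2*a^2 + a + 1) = -11*a^3 + 3*a^2 - 2*a - 4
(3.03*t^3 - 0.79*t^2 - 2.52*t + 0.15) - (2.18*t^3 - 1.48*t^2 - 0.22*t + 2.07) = 0.85*t^3 + 0.69*t^2 - 2.3*t - 1.92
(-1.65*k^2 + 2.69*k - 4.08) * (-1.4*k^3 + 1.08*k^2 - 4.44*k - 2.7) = 2.31*k^5 - 5.548*k^4 + 15.9432*k^3 - 11.895*k^2 + 10.8522*k + 11.016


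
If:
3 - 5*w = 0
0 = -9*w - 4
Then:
No Solution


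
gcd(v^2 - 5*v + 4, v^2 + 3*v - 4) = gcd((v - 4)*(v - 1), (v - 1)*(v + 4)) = v - 1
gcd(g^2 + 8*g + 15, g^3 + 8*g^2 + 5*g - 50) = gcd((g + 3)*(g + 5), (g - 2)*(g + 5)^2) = g + 5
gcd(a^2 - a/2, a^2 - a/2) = a^2 - a/2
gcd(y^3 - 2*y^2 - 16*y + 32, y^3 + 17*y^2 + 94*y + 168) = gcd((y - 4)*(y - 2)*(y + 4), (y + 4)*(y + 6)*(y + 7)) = y + 4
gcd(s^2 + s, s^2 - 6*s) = s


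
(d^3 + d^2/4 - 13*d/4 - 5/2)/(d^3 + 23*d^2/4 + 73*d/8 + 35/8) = 2*(d - 2)/(2*d + 7)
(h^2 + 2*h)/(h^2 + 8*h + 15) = h*(h + 2)/(h^2 + 8*h + 15)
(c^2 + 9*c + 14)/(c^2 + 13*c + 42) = (c + 2)/(c + 6)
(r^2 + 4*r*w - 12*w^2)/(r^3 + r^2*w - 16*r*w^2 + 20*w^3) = (r + 6*w)/(r^2 + 3*r*w - 10*w^2)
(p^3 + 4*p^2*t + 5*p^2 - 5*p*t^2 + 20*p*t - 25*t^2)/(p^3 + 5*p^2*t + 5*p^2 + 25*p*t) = (p - t)/p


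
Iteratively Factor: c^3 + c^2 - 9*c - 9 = (c - 3)*(c^2 + 4*c + 3) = (c - 3)*(c + 1)*(c + 3)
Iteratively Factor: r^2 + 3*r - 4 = (r - 1)*(r + 4)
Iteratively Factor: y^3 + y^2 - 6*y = (y + 3)*(y^2 - 2*y) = y*(y + 3)*(y - 2)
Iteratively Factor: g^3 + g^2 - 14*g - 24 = (g - 4)*(g^2 + 5*g + 6) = (g - 4)*(g + 3)*(g + 2)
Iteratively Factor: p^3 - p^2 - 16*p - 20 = (p + 2)*(p^2 - 3*p - 10) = (p + 2)^2*(p - 5)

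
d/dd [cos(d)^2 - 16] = -sin(2*d)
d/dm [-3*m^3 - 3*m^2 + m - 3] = -9*m^2 - 6*m + 1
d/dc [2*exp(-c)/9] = -2*exp(-c)/9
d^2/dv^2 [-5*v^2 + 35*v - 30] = -10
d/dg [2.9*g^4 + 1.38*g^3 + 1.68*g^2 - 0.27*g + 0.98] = 11.6*g^3 + 4.14*g^2 + 3.36*g - 0.27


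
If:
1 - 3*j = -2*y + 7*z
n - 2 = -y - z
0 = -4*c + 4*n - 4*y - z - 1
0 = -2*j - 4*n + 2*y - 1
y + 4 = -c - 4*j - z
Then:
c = -49/142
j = -89/71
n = 91/142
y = 75/142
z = 59/71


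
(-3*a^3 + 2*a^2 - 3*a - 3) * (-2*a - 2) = 6*a^4 + 2*a^3 + 2*a^2 + 12*a + 6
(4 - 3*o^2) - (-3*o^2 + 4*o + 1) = 3 - 4*o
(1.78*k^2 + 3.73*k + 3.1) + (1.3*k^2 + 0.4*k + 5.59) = 3.08*k^2 + 4.13*k + 8.69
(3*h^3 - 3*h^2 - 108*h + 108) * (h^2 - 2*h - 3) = 3*h^5 - 9*h^4 - 111*h^3 + 333*h^2 + 108*h - 324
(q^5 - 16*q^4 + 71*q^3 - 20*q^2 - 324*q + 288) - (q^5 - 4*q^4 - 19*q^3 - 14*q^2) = -12*q^4 + 90*q^3 - 6*q^2 - 324*q + 288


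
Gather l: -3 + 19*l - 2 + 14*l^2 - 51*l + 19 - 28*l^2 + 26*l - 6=-14*l^2 - 6*l + 8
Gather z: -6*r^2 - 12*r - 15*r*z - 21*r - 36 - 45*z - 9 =-6*r^2 - 33*r + z*(-15*r - 45) - 45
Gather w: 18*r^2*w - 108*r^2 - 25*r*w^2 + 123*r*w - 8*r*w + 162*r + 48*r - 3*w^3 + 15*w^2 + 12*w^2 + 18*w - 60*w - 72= -108*r^2 + 210*r - 3*w^3 + w^2*(27 - 25*r) + w*(18*r^2 + 115*r - 42) - 72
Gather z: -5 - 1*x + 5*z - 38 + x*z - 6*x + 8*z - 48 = -7*x + z*(x + 13) - 91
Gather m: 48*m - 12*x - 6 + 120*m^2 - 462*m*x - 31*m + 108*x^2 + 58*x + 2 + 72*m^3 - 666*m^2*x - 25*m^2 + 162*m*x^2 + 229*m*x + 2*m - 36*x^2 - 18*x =72*m^3 + m^2*(95 - 666*x) + m*(162*x^2 - 233*x + 19) + 72*x^2 + 28*x - 4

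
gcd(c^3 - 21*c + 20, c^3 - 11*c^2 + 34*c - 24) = c^2 - 5*c + 4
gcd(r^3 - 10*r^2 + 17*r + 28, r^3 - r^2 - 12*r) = r - 4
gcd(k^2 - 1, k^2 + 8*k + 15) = 1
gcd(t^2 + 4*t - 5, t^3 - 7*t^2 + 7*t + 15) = 1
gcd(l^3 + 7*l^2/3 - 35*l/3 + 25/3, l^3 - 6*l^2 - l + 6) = l - 1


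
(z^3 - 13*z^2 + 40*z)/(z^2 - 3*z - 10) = z*(z - 8)/(z + 2)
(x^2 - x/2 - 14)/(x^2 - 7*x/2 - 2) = (2*x + 7)/(2*x + 1)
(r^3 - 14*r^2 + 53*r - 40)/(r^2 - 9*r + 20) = (r^2 - 9*r + 8)/(r - 4)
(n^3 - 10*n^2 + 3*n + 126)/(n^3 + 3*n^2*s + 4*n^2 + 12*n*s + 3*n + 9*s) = (n^2 - 13*n + 42)/(n^2 + 3*n*s + n + 3*s)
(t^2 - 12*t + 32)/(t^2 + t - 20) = (t - 8)/(t + 5)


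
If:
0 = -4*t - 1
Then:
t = -1/4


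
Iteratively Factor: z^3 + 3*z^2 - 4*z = (z - 1)*(z^2 + 4*z) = (z - 1)*(z + 4)*(z)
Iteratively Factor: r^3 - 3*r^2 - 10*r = (r)*(r^2 - 3*r - 10) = r*(r + 2)*(r - 5)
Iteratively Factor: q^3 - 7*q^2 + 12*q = (q)*(q^2 - 7*q + 12) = q*(q - 3)*(q - 4)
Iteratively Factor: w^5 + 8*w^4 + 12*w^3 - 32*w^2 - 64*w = (w - 2)*(w^4 + 10*w^3 + 32*w^2 + 32*w) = w*(w - 2)*(w^3 + 10*w^2 + 32*w + 32) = w*(w - 2)*(w + 2)*(w^2 + 8*w + 16) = w*(w - 2)*(w + 2)*(w + 4)*(w + 4)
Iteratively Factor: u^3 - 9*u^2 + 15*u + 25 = (u + 1)*(u^2 - 10*u + 25) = (u - 5)*(u + 1)*(u - 5)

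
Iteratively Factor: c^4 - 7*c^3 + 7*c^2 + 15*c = (c + 1)*(c^3 - 8*c^2 + 15*c) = (c - 3)*(c + 1)*(c^2 - 5*c) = (c - 5)*(c - 3)*(c + 1)*(c)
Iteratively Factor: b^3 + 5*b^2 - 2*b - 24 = (b + 4)*(b^2 + b - 6) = (b + 3)*(b + 4)*(b - 2)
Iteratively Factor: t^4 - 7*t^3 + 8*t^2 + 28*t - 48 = (t - 3)*(t^3 - 4*t^2 - 4*t + 16) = (t - 3)*(t + 2)*(t^2 - 6*t + 8) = (t - 3)*(t - 2)*(t + 2)*(t - 4)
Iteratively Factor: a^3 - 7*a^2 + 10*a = (a)*(a^2 - 7*a + 10) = a*(a - 2)*(a - 5)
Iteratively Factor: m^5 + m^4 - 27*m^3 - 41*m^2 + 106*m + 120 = (m + 3)*(m^4 - 2*m^3 - 21*m^2 + 22*m + 40) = (m + 1)*(m + 3)*(m^3 - 3*m^2 - 18*m + 40) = (m - 5)*(m + 1)*(m + 3)*(m^2 + 2*m - 8) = (m - 5)*(m + 1)*(m + 3)*(m + 4)*(m - 2)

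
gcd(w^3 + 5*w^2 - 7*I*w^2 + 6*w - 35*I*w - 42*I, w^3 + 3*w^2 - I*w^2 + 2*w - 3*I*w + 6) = w + 3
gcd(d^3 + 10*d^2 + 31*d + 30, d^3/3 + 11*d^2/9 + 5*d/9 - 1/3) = d + 3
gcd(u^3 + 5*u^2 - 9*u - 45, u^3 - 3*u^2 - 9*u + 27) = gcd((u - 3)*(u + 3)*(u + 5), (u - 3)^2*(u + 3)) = u^2 - 9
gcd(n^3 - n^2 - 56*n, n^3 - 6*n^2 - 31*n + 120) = n - 8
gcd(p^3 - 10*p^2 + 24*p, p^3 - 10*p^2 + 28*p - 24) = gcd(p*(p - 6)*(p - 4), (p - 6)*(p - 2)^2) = p - 6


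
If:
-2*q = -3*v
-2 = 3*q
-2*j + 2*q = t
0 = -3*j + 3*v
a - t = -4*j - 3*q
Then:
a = 10/3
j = -4/9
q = -2/3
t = -4/9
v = -4/9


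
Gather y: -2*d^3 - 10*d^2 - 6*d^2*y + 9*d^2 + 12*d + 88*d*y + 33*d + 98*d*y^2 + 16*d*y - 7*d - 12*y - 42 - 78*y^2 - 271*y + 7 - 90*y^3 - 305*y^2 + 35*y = -2*d^3 - d^2 + 38*d - 90*y^3 + y^2*(98*d - 383) + y*(-6*d^2 + 104*d - 248) - 35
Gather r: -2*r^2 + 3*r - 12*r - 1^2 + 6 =-2*r^2 - 9*r + 5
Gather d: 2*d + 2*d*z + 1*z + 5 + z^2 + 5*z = d*(2*z + 2) + z^2 + 6*z + 5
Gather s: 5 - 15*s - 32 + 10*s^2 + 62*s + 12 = 10*s^2 + 47*s - 15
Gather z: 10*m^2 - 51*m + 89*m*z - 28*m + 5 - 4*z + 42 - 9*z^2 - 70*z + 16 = 10*m^2 - 79*m - 9*z^2 + z*(89*m - 74) + 63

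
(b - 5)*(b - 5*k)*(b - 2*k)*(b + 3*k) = b^4 - 4*b^3*k - 5*b^3 - 11*b^2*k^2 + 20*b^2*k + 30*b*k^3 + 55*b*k^2 - 150*k^3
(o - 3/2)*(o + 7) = o^2 + 11*o/2 - 21/2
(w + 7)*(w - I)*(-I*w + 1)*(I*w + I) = w^4 + 8*w^3 + 8*w^2 + 8*w + 7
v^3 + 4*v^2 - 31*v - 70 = (v - 5)*(v + 2)*(v + 7)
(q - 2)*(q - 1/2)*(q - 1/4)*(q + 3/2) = q^4 - 5*q^3/4 - 5*q^2/2 + 35*q/16 - 3/8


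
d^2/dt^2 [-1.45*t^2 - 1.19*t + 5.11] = -2.90000000000000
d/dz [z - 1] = 1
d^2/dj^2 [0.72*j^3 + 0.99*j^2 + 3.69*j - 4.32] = 4.32*j + 1.98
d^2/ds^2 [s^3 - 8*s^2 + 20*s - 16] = 6*s - 16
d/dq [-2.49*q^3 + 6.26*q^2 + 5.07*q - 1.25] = -7.47*q^2 + 12.52*q + 5.07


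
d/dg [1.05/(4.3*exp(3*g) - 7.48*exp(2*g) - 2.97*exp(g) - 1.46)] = (-13.545*exp(2*g) + 15.708*exp(g) + 3.1185)*exp(g)/(-4.3*exp(3*g) + 7.48*exp(2*g) + 2.97*exp(g) + 1.46)^2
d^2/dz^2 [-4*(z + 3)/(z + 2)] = -8/(z + 2)^3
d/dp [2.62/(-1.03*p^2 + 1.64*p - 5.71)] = (5.3972*p - 4.2968)/(1.03*p^2 - 1.64*p + 5.71)^2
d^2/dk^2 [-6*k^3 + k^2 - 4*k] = 2 - 36*k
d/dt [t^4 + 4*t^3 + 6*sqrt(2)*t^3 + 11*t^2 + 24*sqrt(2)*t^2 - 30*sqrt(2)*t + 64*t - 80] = 4*t^3 + 12*t^2 + 18*sqrt(2)*t^2 + 22*t + 48*sqrt(2)*t - 30*sqrt(2) + 64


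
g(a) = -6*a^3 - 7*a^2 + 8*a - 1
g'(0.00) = 8.00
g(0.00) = -1.00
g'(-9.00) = -1324.00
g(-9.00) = 3734.00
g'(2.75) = -166.62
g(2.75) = -156.72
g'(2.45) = -134.34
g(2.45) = -111.65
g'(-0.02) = 8.27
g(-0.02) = -1.16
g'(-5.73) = -502.77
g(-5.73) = 852.12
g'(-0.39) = 10.72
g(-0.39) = -4.83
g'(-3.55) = -169.14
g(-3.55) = 150.82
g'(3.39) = -246.32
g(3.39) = -288.07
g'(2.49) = -138.46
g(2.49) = -117.11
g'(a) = -18*a^2 - 14*a + 8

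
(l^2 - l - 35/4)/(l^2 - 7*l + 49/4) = (2*l + 5)/(2*l - 7)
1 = 1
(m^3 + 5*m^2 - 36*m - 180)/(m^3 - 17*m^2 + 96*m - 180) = (m^2 + 11*m + 30)/(m^2 - 11*m + 30)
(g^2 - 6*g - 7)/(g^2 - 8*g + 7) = (g + 1)/(g - 1)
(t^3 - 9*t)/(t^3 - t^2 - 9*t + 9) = t/(t - 1)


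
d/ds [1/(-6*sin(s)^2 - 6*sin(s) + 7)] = 6*(sin(2*s) + cos(s))/(6*sin(s) - 3*cos(2*s) - 4)^2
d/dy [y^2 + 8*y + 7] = 2*y + 8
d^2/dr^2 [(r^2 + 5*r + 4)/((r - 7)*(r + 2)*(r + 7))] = 2*(r^6 + 15*r^5 + 201*r^4 + 1113*r^3 + 2988*r^2 + 2940*r - 4018)/(r^9 + 6*r^8 - 135*r^7 - 874*r^6 + 5439*r^5 + 42042*r^4 - 31213*r^3 - 648270*r^2 - 1411788*r - 941192)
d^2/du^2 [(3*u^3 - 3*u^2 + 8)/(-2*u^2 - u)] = 2*(-9*u^3 - 96*u^2 - 48*u - 8)/(u^3*(8*u^3 + 12*u^2 + 6*u + 1))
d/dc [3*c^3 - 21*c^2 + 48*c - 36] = 9*c^2 - 42*c + 48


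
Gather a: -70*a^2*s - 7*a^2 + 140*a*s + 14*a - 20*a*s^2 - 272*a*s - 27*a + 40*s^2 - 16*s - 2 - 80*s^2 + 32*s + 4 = a^2*(-70*s - 7) + a*(-20*s^2 - 132*s - 13) - 40*s^2 + 16*s + 2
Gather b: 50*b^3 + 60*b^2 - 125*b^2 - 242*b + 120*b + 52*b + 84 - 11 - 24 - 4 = 50*b^3 - 65*b^2 - 70*b + 45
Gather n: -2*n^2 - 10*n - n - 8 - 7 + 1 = -2*n^2 - 11*n - 14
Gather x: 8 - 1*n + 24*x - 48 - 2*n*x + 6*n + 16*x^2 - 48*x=5*n + 16*x^2 + x*(-2*n - 24) - 40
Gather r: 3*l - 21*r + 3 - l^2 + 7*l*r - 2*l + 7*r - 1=-l^2 + l + r*(7*l - 14) + 2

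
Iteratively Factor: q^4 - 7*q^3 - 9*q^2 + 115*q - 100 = (q - 5)*(q^3 - 2*q^2 - 19*q + 20) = (q - 5)*(q + 4)*(q^2 - 6*q + 5) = (q - 5)^2*(q + 4)*(q - 1)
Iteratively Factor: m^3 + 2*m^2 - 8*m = (m + 4)*(m^2 - 2*m) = (m - 2)*(m + 4)*(m)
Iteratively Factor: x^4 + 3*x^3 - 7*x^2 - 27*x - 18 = (x + 1)*(x^3 + 2*x^2 - 9*x - 18) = (x + 1)*(x + 3)*(x^2 - x - 6) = (x - 3)*(x + 1)*(x + 3)*(x + 2)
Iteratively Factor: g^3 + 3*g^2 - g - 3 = (g - 1)*(g^2 + 4*g + 3) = (g - 1)*(g + 3)*(g + 1)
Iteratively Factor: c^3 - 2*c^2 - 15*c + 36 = (c - 3)*(c^2 + c - 12) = (c - 3)*(c + 4)*(c - 3)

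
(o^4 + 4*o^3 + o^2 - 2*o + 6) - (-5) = o^4 + 4*o^3 + o^2 - 2*o + 11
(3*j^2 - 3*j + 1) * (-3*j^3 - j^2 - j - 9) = -9*j^5 + 6*j^4 - 3*j^3 - 25*j^2 + 26*j - 9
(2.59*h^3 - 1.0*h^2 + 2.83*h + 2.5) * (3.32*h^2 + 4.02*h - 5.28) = 8.5988*h^5 + 7.0918*h^4 - 8.2996*h^3 + 24.9566*h^2 - 4.8924*h - 13.2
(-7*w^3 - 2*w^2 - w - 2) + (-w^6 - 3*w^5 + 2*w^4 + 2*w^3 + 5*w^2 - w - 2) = -w^6 - 3*w^5 + 2*w^4 - 5*w^3 + 3*w^2 - 2*w - 4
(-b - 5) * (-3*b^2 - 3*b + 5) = 3*b^3 + 18*b^2 + 10*b - 25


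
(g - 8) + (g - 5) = 2*g - 13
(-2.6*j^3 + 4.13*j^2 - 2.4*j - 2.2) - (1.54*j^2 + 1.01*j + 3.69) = -2.6*j^3 + 2.59*j^2 - 3.41*j - 5.89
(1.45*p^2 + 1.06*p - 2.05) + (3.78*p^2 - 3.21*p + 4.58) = 5.23*p^2 - 2.15*p + 2.53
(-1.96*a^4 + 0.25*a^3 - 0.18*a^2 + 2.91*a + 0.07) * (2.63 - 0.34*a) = 0.6664*a^5 - 5.2398*a^4 + 0.7187*a^3 - 1.4628*a^2 + 7.6295*a + 0.1841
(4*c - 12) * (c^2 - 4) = 4*c^3 - 12*c^2 - 16*c + 48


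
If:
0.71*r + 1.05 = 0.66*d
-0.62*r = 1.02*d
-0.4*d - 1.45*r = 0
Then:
No Solution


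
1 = 1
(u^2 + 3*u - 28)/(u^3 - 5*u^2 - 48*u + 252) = (u - 4)/(u^2 - 12*u + 36)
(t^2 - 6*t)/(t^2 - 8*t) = (t - 6)/(t - 8)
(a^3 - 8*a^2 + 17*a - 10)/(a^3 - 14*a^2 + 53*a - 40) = (a - 2)/(a - 8)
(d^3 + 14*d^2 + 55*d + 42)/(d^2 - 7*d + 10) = (d^3 + 14*d^2 + 55*d + 42)/(d^2 - 7*d + 10)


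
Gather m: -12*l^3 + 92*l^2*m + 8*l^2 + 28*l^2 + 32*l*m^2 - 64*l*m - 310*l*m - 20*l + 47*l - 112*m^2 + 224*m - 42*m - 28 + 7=-12*l^3 + 36*l^2 + 27*l + m^2*(32*l - 112) + m*(92*l^2 - 374*l + 182) - 21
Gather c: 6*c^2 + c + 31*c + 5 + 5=6*c^2 + 32*c + 10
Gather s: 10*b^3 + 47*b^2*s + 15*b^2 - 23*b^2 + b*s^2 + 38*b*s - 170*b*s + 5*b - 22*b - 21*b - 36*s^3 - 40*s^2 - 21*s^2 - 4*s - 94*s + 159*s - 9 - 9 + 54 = 10*b^3 - 8*b^2 - 38*b - 36*s^3 + s^2*(b - 61) + s*(47*b^2 - 132*b + 61) + 36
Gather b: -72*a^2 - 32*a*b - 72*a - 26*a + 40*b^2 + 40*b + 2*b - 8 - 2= -72*a^2 - 98*a + 40*b^2 + b*(42 - 32*a) - 10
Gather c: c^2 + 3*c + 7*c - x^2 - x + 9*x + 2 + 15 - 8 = c^2 + 10*c - x^2 + 8*x + 9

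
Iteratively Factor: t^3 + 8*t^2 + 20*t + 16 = (t + 2)*(t^2 + 6*t + 8) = (t + 2)^2*(t + 4)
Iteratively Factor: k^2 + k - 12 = (k - 3)*(k + 4)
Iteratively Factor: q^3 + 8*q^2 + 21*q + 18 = (q + 3)*(q^2 + 5*q + 6) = (q + 3)^2*(q + 2)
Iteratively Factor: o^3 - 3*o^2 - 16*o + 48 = (o - 4)*(o^2 + o - 12) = (o - 4)*(o - 3)*(o + 4)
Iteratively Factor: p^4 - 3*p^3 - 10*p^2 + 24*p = (p)*(p^3 - 3*p^2 - 10*p + 24) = p*(p - 2)*(p^2 - p - 12) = p*(p - 2)*(p + 3)*(p - 4)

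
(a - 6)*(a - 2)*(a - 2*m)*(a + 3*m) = a^4 + a^3*m - 8*a^3 - 6*a^2*m^2 - 8*a^2*m + 12*a^2 + 48*a*m^2 + 12*a*m - 72*m^2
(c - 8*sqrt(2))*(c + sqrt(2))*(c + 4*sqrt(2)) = c^3 - 3*sqrt(2)*c^2 - 72*c - 64*sqrt(2)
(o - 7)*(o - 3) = o^2 - 10*o + 21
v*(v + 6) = v^2 + 6*v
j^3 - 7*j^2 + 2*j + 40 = (j - 5)*(j - 4)*(j + 2)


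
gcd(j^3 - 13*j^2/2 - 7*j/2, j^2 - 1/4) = j + 1/2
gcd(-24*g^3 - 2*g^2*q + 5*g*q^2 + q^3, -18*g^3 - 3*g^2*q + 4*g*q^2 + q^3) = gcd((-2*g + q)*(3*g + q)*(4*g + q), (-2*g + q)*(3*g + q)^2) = -6*g^2 + g*q + q^2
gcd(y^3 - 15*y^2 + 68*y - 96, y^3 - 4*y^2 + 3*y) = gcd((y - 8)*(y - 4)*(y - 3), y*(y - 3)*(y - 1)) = y - 3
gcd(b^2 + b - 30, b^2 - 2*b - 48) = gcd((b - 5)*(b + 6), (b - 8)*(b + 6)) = b + 6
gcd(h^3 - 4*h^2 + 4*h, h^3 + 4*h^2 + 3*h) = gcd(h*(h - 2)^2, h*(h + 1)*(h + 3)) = h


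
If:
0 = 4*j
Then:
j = 0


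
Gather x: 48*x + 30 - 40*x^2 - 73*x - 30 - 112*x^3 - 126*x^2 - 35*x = -112*x^3 - 166*x^2 - 60*x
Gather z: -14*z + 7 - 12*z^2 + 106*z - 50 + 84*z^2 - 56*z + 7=72*z^2 + 36*z - 36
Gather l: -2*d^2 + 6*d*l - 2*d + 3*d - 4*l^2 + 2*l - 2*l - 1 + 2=-2*d^2 + 6*d*l + d - 4*l^2 + 1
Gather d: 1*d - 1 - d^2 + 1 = -d^2 + d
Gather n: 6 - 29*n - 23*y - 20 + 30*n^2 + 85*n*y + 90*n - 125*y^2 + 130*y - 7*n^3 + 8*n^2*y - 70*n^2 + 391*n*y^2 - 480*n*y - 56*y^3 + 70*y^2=-7*n^3 + n^2*(8*y - 40) + n*(391*y^2 - 395*y + 61) - 56*y^3 - 55*y^2 + 107*y - 14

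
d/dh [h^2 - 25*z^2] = 2*h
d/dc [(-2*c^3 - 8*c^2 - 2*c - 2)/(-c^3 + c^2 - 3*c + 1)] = 2*(-5*c^4 + 4*c^3 + 7*c^2 - 6*c - 4)/(c^6 - 2*c^5 + 7*c^4 - 8*c^3 + 11*c^2 - 6*c + 1)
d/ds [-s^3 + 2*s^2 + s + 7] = -3*s^2 + 4*s + 1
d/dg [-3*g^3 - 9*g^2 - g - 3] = -9*g^2 - 18*g - 1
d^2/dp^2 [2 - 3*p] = 0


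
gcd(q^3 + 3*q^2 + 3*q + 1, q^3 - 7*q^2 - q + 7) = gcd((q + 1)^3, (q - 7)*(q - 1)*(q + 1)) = q + 1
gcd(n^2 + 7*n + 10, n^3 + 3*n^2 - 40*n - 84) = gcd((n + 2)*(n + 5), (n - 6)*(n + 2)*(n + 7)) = n + 2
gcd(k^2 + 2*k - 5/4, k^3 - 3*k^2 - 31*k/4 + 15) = k + 5/2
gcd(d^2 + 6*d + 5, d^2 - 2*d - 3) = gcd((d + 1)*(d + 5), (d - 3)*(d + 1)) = d + 1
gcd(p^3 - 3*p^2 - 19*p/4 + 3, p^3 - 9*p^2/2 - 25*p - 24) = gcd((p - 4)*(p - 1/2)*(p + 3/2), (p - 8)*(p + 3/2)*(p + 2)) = p + 3/2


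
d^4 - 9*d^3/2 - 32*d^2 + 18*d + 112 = (d - 8)*(d - 2)*(d + 2)*(d + 7/2)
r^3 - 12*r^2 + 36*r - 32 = (r - 8)*(r - 2)^2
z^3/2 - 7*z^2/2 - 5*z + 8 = (z/2 + 1)*(z - 8)*(z - 1)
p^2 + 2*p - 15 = (p - 3)*(p + 5)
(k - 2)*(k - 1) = k^2 - 3*k + 2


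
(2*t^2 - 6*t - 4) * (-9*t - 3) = -18*t^3 + 48*t^2 + 54*t + 12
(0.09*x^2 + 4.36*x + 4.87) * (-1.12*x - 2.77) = -0.1008*x^3 - 5.1325*x^2 - 17.5316*x - 13.4899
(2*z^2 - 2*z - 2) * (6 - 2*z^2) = -4*z^4 + 4*z^3 + 16*z^2 - 12*z - 12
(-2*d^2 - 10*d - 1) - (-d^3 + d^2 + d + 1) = d^3 - 3*d^2 - 11*d - 2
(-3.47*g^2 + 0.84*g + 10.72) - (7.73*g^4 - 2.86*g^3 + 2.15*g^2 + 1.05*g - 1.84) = -7.73*g^4 + 2.86*g^3 - 5.62*g^2 - 0.21*g + 12.56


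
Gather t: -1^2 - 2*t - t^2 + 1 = -t^2 - 2*t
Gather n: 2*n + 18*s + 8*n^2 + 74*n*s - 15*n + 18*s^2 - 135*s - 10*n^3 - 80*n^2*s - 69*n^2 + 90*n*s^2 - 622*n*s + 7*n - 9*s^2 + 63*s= -10*n^3 + n^2*(-80*s - 61) + n*(90*s^2 - 548*s - 6) + 9*s^2 - 54*s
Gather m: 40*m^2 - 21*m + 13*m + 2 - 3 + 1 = 40*m^2 - 8*m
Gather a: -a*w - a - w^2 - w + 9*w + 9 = a*(-w - 1) - w^2 + 8*w + 9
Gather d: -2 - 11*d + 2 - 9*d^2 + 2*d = -9*d^2 - 9*d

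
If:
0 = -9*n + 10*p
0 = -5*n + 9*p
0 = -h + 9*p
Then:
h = 0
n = 0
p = 0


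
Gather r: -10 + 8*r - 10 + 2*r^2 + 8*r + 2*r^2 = 4*r^2 + 16*r - 20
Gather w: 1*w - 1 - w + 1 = 0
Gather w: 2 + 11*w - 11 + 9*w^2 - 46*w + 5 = 9*w^2 - 35*w - 4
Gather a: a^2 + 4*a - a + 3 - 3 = a^2 + 3*a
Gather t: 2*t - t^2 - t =-t^2 + t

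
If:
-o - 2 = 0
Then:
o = -2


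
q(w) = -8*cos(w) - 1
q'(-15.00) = -5.20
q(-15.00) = 5.08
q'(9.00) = 3.30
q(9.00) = 6.29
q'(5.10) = -7.41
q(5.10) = -4.02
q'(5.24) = -6.91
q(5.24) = -5.03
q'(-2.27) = -6.12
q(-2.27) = 4.15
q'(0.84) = 5.96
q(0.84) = -6.34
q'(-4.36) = 7.51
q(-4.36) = 1.76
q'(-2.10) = -6.91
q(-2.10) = 3.04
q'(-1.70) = -7.93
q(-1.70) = 0.03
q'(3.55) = -3.18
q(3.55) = 6.34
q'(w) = 8*sin(w)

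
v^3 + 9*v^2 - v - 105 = (v - 3)*(v + 5)*(v + 7)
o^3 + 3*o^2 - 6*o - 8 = (o - 2)*(o + 1)*(o + 4)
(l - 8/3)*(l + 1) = l^2 - 5*l/3 - 8/3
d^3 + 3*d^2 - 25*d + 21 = (d - 3)*(d - 1)*(d + 7)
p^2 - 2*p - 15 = (p - 5)*(p + 3)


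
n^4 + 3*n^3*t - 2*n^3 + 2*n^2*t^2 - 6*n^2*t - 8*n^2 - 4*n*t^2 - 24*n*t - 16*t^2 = (n - 4)*(n + 2)*(n + t)*(n + 2*t)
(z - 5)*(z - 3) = z^2 - 8*z + 15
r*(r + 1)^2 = r^3 + 2*r^2 + r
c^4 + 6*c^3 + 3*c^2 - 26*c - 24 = (c - 2)*(c + 1)*(c + 3)*(c + 4)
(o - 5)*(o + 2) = o^2 - 3*o - 10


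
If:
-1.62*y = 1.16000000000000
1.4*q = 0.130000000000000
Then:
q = 0.09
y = -0.72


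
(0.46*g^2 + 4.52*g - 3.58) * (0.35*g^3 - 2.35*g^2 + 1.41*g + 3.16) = 0.161*g^5 + 0.501*g^4 - 11.2264*g^3 + 16.2398*g^2 + 9.2354*g - 11.3128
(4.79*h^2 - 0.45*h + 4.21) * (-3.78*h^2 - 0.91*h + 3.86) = -18.1062*h^4 - 2.6579*h^3 + 2.9851*h^2 - 5.5681*h + 16.2506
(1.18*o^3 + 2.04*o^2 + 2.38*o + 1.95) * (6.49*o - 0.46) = 7.6582*o^4 + 12.6968*o^3 + 14.5078*o^2 + 11.5607*o - 0.897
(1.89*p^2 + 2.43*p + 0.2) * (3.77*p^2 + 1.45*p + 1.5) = 7.1253*p^4 + 11.9016*p^3 + 7.1125*p^2 + 3.935*p + 0.3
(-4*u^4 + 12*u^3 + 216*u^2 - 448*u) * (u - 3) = -4*u^5 + 24*u^4 + 180*u^3 - 1096*u^2 + 1344*u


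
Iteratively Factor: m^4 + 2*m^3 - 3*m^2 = (m + 3)*(m^3 - m^2) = (m - 1)*(m + 3)*(m^2) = m*(m - 1)*(m + 3)*(m)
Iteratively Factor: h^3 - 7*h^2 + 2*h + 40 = (h - 4)*(h^2 - 3*h - 10) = (h - 4)*(h + 2)*(h - 5)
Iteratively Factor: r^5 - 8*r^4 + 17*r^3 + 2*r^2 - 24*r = (r)*(r^4 - 8*r^3 + 17*r^2 + 2*r - 24) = r*(r - 3)*(r^3 - 5*r^2 + 2*r + 8) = r*(r - 3)*(r - 2)*(r^2 - 3*r - 4) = r*(r - 4)*(r - 3)*(r - 2)*(r + 1)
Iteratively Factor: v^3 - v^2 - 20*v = (v + 4)*(v^2 - 5*v) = v*(v + 4)*(v - 5)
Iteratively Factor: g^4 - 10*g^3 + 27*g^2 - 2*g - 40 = (g - 4)*(g^3 - 6*g^2 + 3*g + 10) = (g - 4)*(g + 1)*(g^2 - 7*g + 10) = (g - 5)*(g - 4)*(g + 1)*(g - 2)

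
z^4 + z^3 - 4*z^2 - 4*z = z*(z - 2)*(z + 1)*(z + 2)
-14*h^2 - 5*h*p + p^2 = (-7*h + p)*(2*h + p)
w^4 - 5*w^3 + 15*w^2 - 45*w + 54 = (w - 3)*(w - 2)*(w - 3*I)*(w + 3*I)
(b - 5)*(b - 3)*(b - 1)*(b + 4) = b^4 - 5*b^3 - 13*b^2 + 77*b - 60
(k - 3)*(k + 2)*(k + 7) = k^3 + 6*k^2 - 13*k - 42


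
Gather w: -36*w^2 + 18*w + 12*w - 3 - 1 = -36*w^2 + 30*w - 4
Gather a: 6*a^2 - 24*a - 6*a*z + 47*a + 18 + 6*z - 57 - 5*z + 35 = 6*a^2 + a*(23 - 6*z) + z - 4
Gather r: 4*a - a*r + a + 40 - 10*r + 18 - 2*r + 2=5*a + r*(-a - 12) + 60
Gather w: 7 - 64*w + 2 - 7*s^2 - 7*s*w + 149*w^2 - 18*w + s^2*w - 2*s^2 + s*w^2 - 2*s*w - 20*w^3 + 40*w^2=-9*s^2 - 20*w^3 + w^2*(s + 189) + w*(s^2 - 9*s - 82) + 9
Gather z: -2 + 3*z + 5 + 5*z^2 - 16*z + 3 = 5*z^2 - 13*z + 6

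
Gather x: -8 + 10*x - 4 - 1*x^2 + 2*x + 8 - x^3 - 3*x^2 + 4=-x^3 - 4*x^2 + 12*x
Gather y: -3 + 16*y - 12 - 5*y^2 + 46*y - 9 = -5*y^2 + 62*y - 24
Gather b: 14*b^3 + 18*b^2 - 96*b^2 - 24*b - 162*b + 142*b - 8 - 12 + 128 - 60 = 14*b^3 - 78*b^2 - 44*b + 48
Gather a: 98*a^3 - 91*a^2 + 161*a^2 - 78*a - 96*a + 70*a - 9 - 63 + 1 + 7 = 98*a^3 + 70*a^2 - 104*a - 64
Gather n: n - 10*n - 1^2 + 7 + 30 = 36 - 9*n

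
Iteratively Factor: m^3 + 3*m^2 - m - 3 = (m + 3)*(m^2 - 1) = (m - 1)*(m + 3)*(m + 1)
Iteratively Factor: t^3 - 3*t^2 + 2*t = (t - 2)*(t^2 - t) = t*(t - 2)*(t - 1)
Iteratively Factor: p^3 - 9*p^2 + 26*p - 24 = (p - 2)*(p^2 - 7*p + 12) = (p - 3)*(p - 2)*(p - 4)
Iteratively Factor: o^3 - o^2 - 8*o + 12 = (o - 2)*(o^2 + o - 6) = (o - 2)*(o + 3)*(o - 2)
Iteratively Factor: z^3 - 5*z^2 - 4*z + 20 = (z - 5)*(z^2 - 4) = (z - 5)*(z + 2)*(z - 2)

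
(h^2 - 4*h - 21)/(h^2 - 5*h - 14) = (h + 3)/(h + 2)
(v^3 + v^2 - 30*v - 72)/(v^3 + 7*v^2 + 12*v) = (v - 6)/v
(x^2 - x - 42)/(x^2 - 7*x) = (x + 6)/x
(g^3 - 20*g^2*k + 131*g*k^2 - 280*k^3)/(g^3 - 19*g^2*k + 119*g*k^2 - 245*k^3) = (g - 8*k)/(g - 7*k)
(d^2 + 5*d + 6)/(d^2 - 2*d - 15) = (d + 2)/(d - 5)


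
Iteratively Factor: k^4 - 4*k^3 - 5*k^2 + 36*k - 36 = (k - 2)*(k^3 - 2*k^2 - 9*k + 18) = (k - 2)^2*(k^2 - 9) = (k - 2)^2*(k + 3)*(k - 3)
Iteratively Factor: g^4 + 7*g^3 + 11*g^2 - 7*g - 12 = (g + 3)*(g^3 + 4*g^2 - g - 4) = (g + 3)*(g + 4)*(g^2 - 1) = (g - 1)*(g + 3)*(g + 4)*(g + 1)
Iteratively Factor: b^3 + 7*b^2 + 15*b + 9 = (b + 3)*(b^2 + 4*b + 3) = (b + 1)*(b + 3)*(b + 3)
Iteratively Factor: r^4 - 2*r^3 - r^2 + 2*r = (r - 1)*(r^3 - r^2 - 2*r) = (r - 1)*(r + 1)*(r^2 - 2*r) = (r - 2)*(r - 1)*(r + 1)*(r)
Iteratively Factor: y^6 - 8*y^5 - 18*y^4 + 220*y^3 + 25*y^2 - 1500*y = (y)*(y^5 - 8*y^4 - 18*y^3 + 220*y^2 + 25*y - 1500) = y*(y - 5)*(y^4 - 3*y^3 - 33*y^2 + 55*y + 300) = y*(y - 5)*(y + 4)*(y^3 - 7*y^2 - 5*y + 75) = y*(y - 5)^2*(y + 4)*(y^2 - 2*y - 15) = y*(y - 5)^3*(y + 4)*(y + 3)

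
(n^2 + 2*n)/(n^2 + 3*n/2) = 2*(n + 2)/(2*n + 3)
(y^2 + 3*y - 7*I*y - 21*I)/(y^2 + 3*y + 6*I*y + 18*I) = (y - 7*I)/(y + 6*I)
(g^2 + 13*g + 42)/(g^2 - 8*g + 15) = (g^2 + 13*g + 42)/(g^2 - 8*g + 15)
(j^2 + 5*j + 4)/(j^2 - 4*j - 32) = (j + 1)/(j - 8)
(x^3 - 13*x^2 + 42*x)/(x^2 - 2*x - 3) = x*(-x^2 + 13*x - 42)/(-x^2 + 2*x + 3)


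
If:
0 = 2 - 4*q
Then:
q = 1/2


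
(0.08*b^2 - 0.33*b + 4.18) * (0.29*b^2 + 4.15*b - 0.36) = 0.0232*b^4 + 0.2363*b^3 - 0.1861*b^2 + 17.4658*b - 1.5048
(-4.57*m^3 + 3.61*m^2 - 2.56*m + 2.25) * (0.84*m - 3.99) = -3.8388*m^4 + 21.2667*m^3 - 16.5543*m^2 + 12.1044*m - 8.9775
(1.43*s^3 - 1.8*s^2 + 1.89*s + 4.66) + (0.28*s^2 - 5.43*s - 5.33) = 1.43*s^3 - 1.52*s^2 - 3.54*s - 0.67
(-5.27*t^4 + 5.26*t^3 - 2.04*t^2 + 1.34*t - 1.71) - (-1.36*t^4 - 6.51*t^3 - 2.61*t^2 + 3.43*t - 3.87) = -3.91*t^4 + 11.77*t^3 + 0.57*t^2 - 2.09*t + 2.16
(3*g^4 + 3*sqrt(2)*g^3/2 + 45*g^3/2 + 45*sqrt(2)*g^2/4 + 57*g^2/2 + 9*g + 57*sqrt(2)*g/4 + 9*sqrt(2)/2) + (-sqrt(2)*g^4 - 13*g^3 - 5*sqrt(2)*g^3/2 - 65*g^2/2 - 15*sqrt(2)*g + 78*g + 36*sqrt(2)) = -sqrt(2)*g^4 + 3*g^4 - sqrt(2)*g^3 + 19*g^3/2 - 4*g^2 + 45*sqrt(2)*g^2/4 - 3*sqrt(2)*g/4 + 87*g + 81*sqrt(2)/2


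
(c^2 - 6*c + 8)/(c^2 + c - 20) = (c - 2)/(c + 5)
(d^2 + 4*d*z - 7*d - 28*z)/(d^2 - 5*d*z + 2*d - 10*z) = (d^2 + 4*d*z - 7*d - 28*z)/(d^2 - 5*d*z + 2*d - 10*z)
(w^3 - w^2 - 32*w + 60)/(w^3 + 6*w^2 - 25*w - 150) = (w - 2)/(w + 5)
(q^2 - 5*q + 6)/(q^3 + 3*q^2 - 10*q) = (q - 3)/(q*(q + 5))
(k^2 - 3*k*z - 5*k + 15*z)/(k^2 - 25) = (k - 3*z)/(k + 5)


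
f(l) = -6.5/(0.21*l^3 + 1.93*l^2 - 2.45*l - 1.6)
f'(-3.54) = -0.11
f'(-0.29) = -42.62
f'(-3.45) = -0.12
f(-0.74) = -5.49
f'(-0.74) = -22.97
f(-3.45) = -0.31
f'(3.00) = 0.48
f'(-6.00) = -0.01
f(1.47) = 17.86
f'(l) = -6.5*(-0.63*l^2 - 3.86*l + 2.45)/(0.21*l^3 + 1.93*l^2 - 2.45*l - 1.6)^2 = (4.095*l^2 + 25.09*l - 15.925)/(0.21*l^3 + 1.93*l^2 - 2.45*l - 1.6)^2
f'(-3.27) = -0.14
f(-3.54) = -0.30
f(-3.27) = -0.33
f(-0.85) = -3.72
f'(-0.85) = -11.22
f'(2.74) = 0.76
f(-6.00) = -0.17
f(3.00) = -0.46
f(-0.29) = 8.88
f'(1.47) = 225.09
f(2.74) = -0.62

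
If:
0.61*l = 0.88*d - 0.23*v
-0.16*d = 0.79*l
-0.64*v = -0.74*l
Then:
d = 0.00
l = 0.00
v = 0.00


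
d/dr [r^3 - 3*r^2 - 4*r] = 3*r^2 - 6*r - 4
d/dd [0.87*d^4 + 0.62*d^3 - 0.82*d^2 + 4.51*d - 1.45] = 3.48*d^3 + 1.86*d^2 - 1.64*d + 4.51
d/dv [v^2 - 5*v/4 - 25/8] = 2*v - 5/4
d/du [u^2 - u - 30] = 2*u - 1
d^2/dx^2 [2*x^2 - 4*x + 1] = 4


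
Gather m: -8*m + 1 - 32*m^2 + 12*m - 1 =-32*m^2 + 4*m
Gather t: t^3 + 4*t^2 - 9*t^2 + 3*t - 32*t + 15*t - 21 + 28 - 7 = t^3 - 5*t^2 - 14*t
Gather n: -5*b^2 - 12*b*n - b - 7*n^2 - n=-5*b^2 - b - 7*n^2 + n*(-12*b - 1)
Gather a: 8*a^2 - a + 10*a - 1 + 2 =8*a^2 + 9*a + 1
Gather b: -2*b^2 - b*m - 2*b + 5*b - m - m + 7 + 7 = -2*b^2 + b*(3 - m) - 2*m + 14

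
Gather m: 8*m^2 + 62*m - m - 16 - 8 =8*m^2 + 61*m - 24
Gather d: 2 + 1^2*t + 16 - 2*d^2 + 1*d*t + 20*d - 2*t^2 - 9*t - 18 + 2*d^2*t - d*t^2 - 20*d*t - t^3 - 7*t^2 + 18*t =d^2*(2*t - 2) + d*(-t^2 - 19*t + 20) - t^3 - 9*t^2 + 10*t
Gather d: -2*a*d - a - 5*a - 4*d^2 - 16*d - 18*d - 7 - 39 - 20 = -6*a - 4*d^2 + d*(-2*a - 34) - 66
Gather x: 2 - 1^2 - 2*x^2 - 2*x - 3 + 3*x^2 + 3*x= x^2 + x - 2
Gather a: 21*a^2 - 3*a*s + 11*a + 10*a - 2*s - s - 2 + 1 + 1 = 21*a^2 + a*(21 - 3*s) - 3*s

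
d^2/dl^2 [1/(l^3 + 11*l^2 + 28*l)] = 2*(-l*(3*l + 11)*(l^2 + 11*l + 28) + (3*l^2 + 22*l + 28)^2)/(l^3*(l^2 + 11*l + 28)^3)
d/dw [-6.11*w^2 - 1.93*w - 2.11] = -12.22*w - 1.93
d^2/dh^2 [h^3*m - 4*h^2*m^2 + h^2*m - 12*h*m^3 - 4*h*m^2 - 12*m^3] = 2*m*(3*h - 4*m + 1)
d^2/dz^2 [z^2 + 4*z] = 2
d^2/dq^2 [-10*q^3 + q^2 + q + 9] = 2 - 60*q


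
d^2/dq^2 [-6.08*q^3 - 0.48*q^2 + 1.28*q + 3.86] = -36.48*q - 0.96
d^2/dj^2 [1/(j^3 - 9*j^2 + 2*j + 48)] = 2*(3*(3 - j)*(j^3 - 9*j^2 + 2*j + 48) + (3*j^2 - 18*j + 2)^2)/(j^3 - 9*j^2 + 2*j + 48)^3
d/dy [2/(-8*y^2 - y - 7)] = 2*(16*y + 1)/(8*y^2 + y + 7)^2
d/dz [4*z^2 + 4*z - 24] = 8*z + 4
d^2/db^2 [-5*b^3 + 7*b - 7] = -30*b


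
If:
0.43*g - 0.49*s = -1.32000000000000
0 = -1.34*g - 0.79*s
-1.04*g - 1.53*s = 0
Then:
No Solution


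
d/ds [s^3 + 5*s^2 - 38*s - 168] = 3*s^2 + 10*s - 38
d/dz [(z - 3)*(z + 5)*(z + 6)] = 3*z^2 + 16*z - 3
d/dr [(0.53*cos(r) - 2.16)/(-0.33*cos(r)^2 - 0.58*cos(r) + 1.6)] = (-0.1749*cos(r)^2 + 1.4256*cos(r) + 0.4048)*sin(r)/(0.1089*cos(r)^4 + 0.3828*cos(r)^3 - 0.7196*cos(r)^2 - 1.856*cos(r) + 2.56)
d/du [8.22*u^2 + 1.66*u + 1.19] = 16.44*u + 1.66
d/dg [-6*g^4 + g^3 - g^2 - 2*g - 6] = -24*g^3 + 3*g^2 - 2*g - 2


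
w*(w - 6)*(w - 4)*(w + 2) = w^4 - 8*w^3 + 4*w^2 + 48*w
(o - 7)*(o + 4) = o^2 - 3*o - 28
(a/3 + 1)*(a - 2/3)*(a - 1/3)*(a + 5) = a^4/3 + 7*a^3/3 + 65*a^2/27 - 119*a/27 + 10/9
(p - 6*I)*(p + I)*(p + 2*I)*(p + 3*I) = p^4 + 25*p^2 + 60*I*p - 36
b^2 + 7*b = b*(b + 7)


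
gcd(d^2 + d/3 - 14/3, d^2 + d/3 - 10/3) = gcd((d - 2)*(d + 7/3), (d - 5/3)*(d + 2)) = 1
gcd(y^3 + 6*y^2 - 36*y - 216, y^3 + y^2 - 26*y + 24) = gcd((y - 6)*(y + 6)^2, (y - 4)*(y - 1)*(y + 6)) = y + 6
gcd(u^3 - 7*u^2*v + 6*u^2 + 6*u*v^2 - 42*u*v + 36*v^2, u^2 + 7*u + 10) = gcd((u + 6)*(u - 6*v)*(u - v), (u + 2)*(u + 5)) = 1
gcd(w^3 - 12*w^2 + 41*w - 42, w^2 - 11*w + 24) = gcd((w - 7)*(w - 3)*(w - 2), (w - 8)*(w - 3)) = w - 3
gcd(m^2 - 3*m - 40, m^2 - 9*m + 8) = m - 8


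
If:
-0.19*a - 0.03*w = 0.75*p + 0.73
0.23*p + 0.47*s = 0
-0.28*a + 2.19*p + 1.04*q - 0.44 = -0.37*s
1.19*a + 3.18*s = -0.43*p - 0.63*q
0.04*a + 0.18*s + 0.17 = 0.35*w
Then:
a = -1.33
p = -0.66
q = 1.33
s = 0.32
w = 0.50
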